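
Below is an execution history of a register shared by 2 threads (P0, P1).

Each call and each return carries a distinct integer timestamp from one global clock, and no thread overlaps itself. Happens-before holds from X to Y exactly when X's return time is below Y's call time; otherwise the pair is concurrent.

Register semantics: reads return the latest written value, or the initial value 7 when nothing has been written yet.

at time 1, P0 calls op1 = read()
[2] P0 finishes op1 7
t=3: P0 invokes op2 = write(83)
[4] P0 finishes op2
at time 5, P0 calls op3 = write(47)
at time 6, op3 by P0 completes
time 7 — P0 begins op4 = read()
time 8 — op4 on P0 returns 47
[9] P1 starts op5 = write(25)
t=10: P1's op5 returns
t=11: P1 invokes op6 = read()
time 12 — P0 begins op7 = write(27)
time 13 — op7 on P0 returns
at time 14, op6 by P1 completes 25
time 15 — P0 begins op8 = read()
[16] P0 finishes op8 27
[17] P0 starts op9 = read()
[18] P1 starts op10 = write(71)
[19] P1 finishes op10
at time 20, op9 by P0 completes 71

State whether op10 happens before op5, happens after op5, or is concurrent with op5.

after

op10 spans [18,19], op5 spans [9,10]
resp(op5)=10 < inv(op10)=18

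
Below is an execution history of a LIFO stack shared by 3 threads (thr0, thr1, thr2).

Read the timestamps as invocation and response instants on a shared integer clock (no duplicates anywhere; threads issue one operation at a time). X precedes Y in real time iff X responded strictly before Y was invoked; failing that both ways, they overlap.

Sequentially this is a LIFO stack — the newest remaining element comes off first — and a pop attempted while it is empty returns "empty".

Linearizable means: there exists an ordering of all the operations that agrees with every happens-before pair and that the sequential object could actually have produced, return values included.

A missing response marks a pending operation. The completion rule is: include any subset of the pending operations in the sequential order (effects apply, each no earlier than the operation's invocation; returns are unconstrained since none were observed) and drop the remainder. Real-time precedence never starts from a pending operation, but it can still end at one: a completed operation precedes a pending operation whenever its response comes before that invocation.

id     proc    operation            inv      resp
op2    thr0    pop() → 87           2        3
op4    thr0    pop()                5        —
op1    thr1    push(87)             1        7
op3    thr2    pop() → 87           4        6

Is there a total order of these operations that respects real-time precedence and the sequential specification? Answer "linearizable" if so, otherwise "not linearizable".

the violation lands at event 6, op3's response at time 6: events 1..5 linearize, events 1..6 do not
one real-time candidate order over the 2 completed operations — the LIFO stack replay rejects it
every completion of the 2 pending operations (op1, op4) was checked; none linearizes
sample order op2, op3 (pending dropped) stalls at step 1 — op2 pop() → 87 has no legal effect

not linearizable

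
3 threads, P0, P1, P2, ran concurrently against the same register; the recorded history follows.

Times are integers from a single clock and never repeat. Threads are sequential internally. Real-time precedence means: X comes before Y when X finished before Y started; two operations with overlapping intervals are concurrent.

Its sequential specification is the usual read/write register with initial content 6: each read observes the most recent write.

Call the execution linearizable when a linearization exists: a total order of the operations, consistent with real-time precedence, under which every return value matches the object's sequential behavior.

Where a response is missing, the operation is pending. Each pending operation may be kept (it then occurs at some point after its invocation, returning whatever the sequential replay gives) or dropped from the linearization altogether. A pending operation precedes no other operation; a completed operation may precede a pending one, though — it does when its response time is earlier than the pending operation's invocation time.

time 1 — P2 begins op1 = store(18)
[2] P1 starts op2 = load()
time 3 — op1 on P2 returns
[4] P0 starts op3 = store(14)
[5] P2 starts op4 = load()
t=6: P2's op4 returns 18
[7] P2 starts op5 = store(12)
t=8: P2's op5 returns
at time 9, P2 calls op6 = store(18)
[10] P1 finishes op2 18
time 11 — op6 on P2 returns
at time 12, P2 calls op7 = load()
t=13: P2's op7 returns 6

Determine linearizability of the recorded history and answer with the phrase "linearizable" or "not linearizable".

the violation lands at event 13, op7's response at time 13: events 1..12 linearize, events 1..13 do not
all 5 real-time-respecting orders fail — 6 completed register operations, no legal replay
completion choices over the 1 pending operation (op3) were checked; none helps
take op1, op2, op4, op5, op6, op7 (pending dropped): step 6 already fails, because op7 load() → 6 cannot occur there
take op1, op4, op2, op5, op6, op7 (pending dropped): step 6 already fails, because op7 load() → 6 cannot occur there

not linearizable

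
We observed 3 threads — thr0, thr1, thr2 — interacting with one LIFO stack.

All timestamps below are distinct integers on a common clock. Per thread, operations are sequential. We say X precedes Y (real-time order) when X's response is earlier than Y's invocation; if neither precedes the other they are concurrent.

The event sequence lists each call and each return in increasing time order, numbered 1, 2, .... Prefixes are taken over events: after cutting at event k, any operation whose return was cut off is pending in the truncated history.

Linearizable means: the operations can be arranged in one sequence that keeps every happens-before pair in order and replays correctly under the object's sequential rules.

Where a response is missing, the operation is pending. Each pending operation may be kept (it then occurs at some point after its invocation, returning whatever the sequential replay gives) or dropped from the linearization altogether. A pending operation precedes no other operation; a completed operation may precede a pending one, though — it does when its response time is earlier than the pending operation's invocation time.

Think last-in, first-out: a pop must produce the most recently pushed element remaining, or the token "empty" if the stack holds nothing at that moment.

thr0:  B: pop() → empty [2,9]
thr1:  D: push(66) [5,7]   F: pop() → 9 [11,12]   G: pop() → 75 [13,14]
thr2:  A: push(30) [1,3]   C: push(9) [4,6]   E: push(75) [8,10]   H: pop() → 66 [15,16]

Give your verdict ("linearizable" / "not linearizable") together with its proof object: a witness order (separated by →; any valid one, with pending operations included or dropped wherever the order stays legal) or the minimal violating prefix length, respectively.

not linearizable — minimal violating prefix: 12 events

through event 11 a valid linearization exists; event 12 (F responding at time 12) ends that
the 6 completed operations admit 10 real-time orders; each fails the LIFO stack replay
e.g. A, B, C, D, E, F: illegal at step 2, since B pop() → empty cannot apply there
e.g. A, B, D, C, E, F: illegal at step 2, since B pop() → empty cannot apply there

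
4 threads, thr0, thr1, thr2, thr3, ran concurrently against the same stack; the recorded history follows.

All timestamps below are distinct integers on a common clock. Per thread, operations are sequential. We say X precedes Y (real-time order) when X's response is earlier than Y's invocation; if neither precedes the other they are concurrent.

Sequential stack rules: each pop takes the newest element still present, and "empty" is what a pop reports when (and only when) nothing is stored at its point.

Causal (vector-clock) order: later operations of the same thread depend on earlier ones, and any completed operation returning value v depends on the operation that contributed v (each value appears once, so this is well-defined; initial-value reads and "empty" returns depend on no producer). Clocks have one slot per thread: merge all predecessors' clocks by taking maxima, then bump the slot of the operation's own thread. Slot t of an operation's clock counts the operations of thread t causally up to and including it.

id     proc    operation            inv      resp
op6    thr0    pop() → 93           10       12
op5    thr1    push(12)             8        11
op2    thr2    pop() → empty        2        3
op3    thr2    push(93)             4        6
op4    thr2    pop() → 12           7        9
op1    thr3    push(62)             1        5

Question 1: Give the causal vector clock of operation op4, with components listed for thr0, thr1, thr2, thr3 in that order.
Answer: (0, 1, 3, 0)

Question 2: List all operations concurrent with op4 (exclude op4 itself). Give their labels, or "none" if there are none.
Answer: op5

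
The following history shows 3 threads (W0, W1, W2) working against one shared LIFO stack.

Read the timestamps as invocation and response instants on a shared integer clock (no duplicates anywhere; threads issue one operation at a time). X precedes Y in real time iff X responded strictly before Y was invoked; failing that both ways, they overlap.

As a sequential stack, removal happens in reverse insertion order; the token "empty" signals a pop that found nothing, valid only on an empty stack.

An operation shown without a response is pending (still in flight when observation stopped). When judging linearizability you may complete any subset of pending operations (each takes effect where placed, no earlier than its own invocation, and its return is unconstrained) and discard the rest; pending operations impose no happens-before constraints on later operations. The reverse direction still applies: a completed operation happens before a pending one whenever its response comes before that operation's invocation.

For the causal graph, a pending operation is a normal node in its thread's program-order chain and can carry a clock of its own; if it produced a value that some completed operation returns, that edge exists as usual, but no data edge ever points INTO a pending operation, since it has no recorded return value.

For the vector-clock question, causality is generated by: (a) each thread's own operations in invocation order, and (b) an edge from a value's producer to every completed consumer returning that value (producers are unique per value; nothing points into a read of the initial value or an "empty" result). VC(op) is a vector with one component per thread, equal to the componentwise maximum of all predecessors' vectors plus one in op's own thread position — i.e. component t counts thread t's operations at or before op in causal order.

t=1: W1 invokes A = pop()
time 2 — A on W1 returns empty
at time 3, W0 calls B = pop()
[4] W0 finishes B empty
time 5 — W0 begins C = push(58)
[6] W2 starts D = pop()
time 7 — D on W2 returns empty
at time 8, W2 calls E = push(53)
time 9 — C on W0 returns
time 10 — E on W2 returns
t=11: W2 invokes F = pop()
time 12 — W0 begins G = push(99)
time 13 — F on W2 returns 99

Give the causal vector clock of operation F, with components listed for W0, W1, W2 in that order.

(3, 0, 3)

invoked at 6, D has no predecessors; its own W2 bump gives (0, 0, 1)
invoked at 1, A has no predecessors; its own W1 bump gives (0, 1, 0)
invoked at 3, B has no predecessors; its own W0 bump gives (1, 0, 0)
E, invoked 8, takes VC(D)=(0, 0, 1) under max, adds 1 for W2 → (0, 0, 2)
C, invoked 5, takes VC(B)=(1, 0, 0) under max, adds 1 for W0 → (2, 0, 0)
G, invoked 12, takes VC(C)=(2, 0, 0) under max, adds 1 for W0 → (3, 0, 0)
F, invoked 11, takes VC(E)=(0, 0, 2), VC(G)=(3, 0, 0) under max, adds 1 for W2 → (3, 0, 3)
target: VC(F) = (3, 0, 3)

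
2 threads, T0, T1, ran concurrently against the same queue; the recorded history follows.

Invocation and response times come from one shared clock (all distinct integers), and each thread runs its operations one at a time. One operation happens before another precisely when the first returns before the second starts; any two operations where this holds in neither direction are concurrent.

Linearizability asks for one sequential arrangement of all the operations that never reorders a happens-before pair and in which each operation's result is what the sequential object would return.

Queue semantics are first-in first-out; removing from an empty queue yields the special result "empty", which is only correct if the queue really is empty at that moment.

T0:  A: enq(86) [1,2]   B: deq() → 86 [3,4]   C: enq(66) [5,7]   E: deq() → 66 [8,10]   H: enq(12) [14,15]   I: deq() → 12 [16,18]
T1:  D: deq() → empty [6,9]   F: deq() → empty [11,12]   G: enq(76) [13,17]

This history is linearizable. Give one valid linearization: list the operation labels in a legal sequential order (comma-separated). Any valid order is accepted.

step 1: A enq(86) — queue <86>
step 2: B deq() → 86 — queue <>
step 3: C enq(66) — queue <66>
step 4: E deq() → 66 — queue <>
step 5: D deq() → empty — queue <>
step 6: F deq() → empty — queue <>
step 7: H enq(12) — queue <12>
step 8: G enq(76) — queue <12,76>
step 9: I deq() → 12 — queue <76>

A, B, C, E, D, F, H, G, I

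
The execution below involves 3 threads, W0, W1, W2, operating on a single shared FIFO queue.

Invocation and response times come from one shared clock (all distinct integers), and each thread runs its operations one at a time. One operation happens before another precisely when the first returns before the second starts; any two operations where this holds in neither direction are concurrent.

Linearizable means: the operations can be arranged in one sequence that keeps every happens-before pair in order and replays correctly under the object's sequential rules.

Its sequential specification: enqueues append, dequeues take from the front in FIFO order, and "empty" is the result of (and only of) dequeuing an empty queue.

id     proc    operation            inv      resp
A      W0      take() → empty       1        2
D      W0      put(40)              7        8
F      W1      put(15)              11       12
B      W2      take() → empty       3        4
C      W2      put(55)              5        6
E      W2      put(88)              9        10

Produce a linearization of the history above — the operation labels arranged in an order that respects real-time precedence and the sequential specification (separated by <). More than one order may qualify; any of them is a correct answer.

after step 1 (A take() → empty): queue <>
after step 2 (B take() → empty): queue <>
after step 3 (C put(55)): queue <55>
after step 4 (D put(40)): queue <55,40>
after step 5 (E put(88)): queue <55,40,88>
after step 6 (F put(15)): queue <55,40,88,15>

A < B < C < D < E < F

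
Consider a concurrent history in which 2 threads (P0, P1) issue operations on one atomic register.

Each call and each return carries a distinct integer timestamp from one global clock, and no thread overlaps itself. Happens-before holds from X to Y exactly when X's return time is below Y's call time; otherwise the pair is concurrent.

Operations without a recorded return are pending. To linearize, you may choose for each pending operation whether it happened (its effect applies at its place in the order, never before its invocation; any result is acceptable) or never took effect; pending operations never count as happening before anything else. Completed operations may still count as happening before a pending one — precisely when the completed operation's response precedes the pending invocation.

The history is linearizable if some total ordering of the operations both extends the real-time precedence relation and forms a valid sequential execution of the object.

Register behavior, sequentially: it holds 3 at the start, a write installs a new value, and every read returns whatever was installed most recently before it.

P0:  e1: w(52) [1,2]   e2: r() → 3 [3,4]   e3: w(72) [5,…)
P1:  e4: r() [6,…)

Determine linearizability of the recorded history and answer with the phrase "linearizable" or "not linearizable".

already the first 4 events (up to e2's response at time 4) admit no linearization; the first 3 still do
exactly one order of the 2 completed ops respects real time; the atomic register replay fails
e.g. e1, e2: illegal at step 2, since e2 r() → 3 cannot apply there

not linearizable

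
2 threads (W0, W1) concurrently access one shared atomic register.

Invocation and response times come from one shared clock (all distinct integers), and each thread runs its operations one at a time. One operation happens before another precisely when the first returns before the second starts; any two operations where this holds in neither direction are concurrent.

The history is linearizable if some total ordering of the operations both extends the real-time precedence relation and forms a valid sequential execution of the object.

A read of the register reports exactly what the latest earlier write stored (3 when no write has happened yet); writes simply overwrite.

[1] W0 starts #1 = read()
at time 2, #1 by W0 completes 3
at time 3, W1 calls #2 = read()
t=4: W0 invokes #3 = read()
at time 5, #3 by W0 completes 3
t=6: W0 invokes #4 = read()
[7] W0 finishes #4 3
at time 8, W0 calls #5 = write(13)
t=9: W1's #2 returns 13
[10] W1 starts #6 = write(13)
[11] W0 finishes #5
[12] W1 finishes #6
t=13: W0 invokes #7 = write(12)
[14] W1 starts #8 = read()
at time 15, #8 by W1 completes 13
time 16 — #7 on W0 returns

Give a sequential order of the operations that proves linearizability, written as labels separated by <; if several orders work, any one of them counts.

#1 < #3 < #4 < #5 < #2 < #6 < #8 < #7

step 1: #1 read() → 3 — value 3
step 2: #3 read() → 3 — value 3
step 3: #4 read() → 3 — value 3
step 4: #5 write(13) — value 13
step 5: #2 read() → 13 — value 13
step 6: #6 write(13) — value 13
step 7: #8 read() → 13 — value 13
step 8: #7 write(12) — value 12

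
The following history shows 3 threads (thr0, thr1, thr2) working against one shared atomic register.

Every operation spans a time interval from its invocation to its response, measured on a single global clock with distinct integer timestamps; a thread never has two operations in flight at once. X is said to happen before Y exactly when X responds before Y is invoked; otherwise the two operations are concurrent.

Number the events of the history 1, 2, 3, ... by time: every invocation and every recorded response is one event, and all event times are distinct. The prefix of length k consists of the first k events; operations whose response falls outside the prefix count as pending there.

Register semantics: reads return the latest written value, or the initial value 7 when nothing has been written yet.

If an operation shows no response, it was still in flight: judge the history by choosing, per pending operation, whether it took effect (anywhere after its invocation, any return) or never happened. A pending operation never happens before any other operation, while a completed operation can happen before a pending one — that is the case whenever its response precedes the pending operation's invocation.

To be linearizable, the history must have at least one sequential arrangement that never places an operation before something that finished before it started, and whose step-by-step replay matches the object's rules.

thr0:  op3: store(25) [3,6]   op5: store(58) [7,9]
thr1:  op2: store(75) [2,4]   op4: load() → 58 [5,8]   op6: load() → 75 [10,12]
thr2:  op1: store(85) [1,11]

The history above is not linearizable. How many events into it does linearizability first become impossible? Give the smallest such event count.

a valid linearization of events 1..11 exists, for instance op1, op2, op3, op5, op4:
1. op1 store(85), leaving value 85
2. op2 store(75), leaving value 75
3. op3 store(25), leaving value 25
4. op5 store(58), leaving value 58
5. op4 load() → 58, leaving value 58
include event 12 — op6 responding at 12 — and every candidate order breaks
sample order op1, op2, op3, op4, op5, op6 stalls at step 4 — op4 load() → 58 has no legal effect
sample order op1, op2, op3, op5, op4, op6 stalls at step 6 — op6 load() → 75 has no legal effect

12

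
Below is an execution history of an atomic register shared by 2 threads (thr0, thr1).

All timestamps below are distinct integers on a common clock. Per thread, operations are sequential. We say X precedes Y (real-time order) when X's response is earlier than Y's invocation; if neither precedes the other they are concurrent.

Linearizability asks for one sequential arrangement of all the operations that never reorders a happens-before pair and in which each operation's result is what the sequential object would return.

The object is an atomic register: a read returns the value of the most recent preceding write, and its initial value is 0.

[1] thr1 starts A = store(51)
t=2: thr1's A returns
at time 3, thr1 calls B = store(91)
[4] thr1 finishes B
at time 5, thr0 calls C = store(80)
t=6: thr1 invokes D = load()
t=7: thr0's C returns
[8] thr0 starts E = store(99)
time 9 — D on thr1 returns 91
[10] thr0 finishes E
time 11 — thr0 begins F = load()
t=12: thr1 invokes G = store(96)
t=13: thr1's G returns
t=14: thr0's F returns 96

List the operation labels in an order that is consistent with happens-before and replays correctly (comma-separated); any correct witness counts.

1. A store(51), leaving value 51
2. B store(91), leaving value 91
3. D load() → 91, leaving value 91
4. C store(80), leaving value 80
5. E store(99), leaving value 99
6. G store(96), leaving value 96
7. F load() → 96, leaving value 96

A, B, D, C, E, G, F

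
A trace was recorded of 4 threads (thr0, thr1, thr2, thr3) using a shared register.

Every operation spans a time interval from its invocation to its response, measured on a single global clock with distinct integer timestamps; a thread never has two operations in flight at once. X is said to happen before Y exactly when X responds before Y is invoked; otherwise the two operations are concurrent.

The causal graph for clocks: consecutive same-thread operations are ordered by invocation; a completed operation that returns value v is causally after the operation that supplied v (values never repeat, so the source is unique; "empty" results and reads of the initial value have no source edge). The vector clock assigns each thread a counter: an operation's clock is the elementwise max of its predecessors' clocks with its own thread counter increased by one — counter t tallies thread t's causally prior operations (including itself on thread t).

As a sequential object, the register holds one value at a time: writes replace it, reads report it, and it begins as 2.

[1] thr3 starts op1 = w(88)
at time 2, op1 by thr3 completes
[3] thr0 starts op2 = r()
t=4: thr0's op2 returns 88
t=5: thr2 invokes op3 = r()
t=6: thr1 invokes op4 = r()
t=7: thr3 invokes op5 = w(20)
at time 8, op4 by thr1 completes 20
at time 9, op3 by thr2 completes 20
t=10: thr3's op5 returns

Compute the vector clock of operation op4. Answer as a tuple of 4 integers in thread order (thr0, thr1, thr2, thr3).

(0, 1, 0, 2)

invoked at 1, op1 has no predecessors; its own thr3 bump gives (0, 0, 0, 1)
invoked at 7, op5 merges VC(op1)=(0, 0, 0, 1) and bumps thr3's slot → (0, 0, 0, 2)
invoked at 3, op2 merges VC(op1)=(0, 0, 0, 1) and bumps thr0's slot → (1, 0, 0, 1)
invoked at 5, op3 merges VC(op5)=(0, 0, 0, 2) and bumps thr2's slot → (0, 0, 1, 2)
invoked at 6, op4 merges VC(op5)=(0, 0, 0, 2) and bumps thr1's slot → (0, 1, 0, 2)
target: VC(op4) = (0, 1, 0, 2)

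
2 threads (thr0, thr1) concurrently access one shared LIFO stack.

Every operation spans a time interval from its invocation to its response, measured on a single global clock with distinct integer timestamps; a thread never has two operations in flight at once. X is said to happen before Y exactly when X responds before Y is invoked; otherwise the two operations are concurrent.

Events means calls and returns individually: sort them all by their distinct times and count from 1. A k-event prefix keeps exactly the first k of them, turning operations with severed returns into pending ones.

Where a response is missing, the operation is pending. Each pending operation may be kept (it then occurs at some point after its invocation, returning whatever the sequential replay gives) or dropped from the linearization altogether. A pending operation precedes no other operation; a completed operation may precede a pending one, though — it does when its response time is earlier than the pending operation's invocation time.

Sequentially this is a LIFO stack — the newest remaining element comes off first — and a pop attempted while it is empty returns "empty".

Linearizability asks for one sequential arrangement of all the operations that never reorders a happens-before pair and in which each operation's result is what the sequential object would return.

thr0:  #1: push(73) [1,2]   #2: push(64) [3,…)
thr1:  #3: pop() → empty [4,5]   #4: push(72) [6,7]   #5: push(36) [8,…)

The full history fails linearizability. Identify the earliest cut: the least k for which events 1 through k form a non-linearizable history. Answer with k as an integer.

events 1..4 are linearizable; a witness order is #1:
step 1: #1 push(73) — stack <73>
at event 5 (#3's time-5 response) nothing linearizes any more
include/drop combinations of the 1 pending operation (#2) were all tried; none helps
for example #1, #3 (pending dropped) fails at step 2: #3 pop() → empty is not legal there

5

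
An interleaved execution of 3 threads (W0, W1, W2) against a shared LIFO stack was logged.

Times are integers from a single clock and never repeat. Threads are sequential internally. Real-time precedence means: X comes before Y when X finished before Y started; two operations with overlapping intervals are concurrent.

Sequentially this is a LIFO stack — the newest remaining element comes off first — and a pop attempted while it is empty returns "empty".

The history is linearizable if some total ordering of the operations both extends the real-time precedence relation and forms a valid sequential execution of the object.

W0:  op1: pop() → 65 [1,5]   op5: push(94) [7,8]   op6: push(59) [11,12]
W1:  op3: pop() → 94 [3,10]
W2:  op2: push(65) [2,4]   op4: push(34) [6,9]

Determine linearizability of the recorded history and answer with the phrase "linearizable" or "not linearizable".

linearizable

witness order: op2, op1, op4, op5, op3, op6
1. op2 push(65), leaving stack <65>
2. op1 pop() → 65, leaving stack <>
3. op4 push(34), leaving stack <34>
4. op5 push(94), leaving stack <34,94>
5. op3 pop() → 94, leaving stack <34>
6. op6 push(59), leaving stack <34,59>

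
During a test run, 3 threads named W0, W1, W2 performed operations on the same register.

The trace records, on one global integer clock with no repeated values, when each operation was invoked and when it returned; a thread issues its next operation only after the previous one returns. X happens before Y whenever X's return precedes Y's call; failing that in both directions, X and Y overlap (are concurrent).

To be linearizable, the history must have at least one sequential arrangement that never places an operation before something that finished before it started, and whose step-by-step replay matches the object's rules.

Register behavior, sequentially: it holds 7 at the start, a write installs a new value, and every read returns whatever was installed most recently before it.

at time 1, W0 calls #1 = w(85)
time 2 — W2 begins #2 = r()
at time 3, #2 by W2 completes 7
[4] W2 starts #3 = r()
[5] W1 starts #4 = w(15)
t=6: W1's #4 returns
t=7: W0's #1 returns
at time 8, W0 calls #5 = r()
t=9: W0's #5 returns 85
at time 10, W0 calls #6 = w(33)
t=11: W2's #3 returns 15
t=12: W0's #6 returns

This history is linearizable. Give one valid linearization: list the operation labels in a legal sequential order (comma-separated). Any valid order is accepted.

#2, #4, #3, #1, #5, #6

after step 1 (#2 r() → 7): value 7
after step 2 (#4 w(15)): value 15
after step 3 (#3 r() → 15): value 15
after step 4 (#1 w(85)): value 85
after step 5 (#5 r() → 85): value 85
after step 6 (#6 w(33)): value 33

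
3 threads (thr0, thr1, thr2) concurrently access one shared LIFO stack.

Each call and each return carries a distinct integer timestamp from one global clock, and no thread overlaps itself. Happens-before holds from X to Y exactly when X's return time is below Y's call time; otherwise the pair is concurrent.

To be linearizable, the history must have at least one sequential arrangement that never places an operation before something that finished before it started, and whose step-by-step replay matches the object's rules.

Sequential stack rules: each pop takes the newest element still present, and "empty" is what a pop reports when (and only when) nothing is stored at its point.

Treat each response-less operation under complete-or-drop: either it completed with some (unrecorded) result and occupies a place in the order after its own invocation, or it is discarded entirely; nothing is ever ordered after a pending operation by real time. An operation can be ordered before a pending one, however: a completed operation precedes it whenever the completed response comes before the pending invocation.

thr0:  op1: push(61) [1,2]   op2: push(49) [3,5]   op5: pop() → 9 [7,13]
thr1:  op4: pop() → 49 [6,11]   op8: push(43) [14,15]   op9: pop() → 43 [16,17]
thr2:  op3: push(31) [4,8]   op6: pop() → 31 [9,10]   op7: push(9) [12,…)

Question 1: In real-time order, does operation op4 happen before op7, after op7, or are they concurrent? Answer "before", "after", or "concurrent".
before

op4 spans [6,11], op7 spans [12,…)
resp(op4)=11 < inv(op7)=12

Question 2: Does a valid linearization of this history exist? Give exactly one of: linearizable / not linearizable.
linearizable

one valid linearization: op1, op2, op3, op6, op4, op7, op5, op8, op9
1. op1 push(61), leaving stack <61>
2. op2 push(49), leaving stack <61,49>
3. op3 push(31), leaving stack <61,49,31>
4. op6 pop() → 31, leaving stack <61,49>
5. op4 pop() → 49, leaving stack <61>
6. op7 push(9) (pending, included), leaving stack <61,9>
7. op5 pop() → 9, leaving stack <61>
8. op8 push(43), leaving stack <61,43>
9. op9 pop() → 43, leaving stack <61>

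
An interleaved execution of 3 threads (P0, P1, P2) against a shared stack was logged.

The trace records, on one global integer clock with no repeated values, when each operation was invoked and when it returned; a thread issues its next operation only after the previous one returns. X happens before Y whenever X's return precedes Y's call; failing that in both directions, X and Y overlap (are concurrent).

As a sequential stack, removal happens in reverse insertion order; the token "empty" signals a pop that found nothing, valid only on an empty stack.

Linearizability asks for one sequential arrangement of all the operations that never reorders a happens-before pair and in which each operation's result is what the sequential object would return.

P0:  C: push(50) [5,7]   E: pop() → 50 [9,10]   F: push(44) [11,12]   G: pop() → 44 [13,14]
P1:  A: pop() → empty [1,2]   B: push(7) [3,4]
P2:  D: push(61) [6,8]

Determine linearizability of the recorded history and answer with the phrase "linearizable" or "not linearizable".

linearizable

a witness: A, B, D, C, E, F, G
after step 1 (A pop() → empty): stack <>
after step 2 (B push(7)): stack <7>
after step 3 (D push(61)): stack <7,61>
after step 4 (C push(50)): stack <7,61,50>
after step 5 (E pop() → 50): stack <7,61>
after step 6 (F push(44)): stack <7,61,44>
after step 7 (G pop() → 44): stack <7,61>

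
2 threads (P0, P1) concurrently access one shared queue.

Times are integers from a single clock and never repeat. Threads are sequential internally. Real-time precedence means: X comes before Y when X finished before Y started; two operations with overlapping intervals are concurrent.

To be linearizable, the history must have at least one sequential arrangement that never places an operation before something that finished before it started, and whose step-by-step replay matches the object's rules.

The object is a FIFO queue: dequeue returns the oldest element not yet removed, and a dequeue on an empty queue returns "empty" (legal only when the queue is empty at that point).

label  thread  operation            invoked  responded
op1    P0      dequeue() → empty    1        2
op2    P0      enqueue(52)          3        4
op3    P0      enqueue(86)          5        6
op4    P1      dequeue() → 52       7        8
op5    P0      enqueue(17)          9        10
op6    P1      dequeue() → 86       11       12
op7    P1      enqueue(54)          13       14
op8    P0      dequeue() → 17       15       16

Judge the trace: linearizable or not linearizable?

one valid linearization: op1, op2, op3, op4, op5, op6, op7, op8
after step 1 (op1 dequeue() → empty): queue <>
after step 2 (op2 enqueue(52)): queue <52>
after step 3 (op3 enqueue(86)): queue <52,86>
after step 4 (op4 dequeue() → 52): queue <86>
after step 5 (op5 enqueue(17)): queue <86,17>
after step 6 (op6 dequeue() → 86): queue <17>
after step 7 (op7 enqueue(54)): queue <17,54>
after step 8 (op8 dequeue() → 17): queue <54>

linearizable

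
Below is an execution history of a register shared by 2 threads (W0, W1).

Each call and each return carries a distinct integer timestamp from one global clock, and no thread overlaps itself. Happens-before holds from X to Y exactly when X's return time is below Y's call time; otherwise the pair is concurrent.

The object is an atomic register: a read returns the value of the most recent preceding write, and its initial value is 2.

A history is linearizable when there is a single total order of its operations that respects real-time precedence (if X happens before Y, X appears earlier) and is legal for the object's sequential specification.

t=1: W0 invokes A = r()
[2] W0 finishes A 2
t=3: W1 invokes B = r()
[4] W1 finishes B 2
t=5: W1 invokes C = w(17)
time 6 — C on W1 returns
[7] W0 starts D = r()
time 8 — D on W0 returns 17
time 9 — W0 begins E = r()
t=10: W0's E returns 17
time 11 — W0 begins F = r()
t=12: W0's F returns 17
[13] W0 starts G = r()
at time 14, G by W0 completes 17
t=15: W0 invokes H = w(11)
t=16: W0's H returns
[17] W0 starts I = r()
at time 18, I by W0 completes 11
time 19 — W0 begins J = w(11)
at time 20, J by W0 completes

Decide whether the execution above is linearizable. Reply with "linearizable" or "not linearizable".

a witness: A, B, C, D, E, F, G, H, I, J
1. A r() → 2, leaving value 2
2. B r() → 2, leaving value 2
3. C w(17), leaving value 17
4. D r() → 17, leaving value 17
5. E r() → 17, leaving value 17
6. F r() → 17, leaving value 17
7. G r() → 17, leaving value 17
8. H w(11), leaving value 11
9. I r() → 11, leaving value 11
10. J w(11), leaving value 11

linearizable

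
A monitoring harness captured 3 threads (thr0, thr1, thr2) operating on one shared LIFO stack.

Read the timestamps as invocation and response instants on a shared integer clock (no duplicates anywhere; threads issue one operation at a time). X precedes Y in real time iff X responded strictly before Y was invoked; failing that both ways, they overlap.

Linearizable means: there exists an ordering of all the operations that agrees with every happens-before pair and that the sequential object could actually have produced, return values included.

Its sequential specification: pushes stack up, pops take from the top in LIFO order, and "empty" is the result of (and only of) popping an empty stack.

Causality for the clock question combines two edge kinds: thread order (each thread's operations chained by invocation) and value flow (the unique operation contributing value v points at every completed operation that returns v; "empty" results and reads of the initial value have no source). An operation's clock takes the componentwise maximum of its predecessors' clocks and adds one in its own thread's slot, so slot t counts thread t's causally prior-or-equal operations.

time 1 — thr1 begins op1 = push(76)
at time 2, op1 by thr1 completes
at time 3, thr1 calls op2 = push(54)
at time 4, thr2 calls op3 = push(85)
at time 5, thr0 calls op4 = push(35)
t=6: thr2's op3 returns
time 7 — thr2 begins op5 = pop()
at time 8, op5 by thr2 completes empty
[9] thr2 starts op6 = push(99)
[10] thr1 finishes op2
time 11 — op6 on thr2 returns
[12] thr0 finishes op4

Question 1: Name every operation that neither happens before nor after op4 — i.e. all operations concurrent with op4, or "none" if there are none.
op4 spans [5,12]; an op avoiding the whole window 5..12 is ordered, any other is concurrent
op1 [1,2]: before
op2 [3,10]: concurrent
op3 [4,6]: concurrent
op5 [7,8]: concurrent
op6 [9,11]: concurrent

op2, op3, op5, op6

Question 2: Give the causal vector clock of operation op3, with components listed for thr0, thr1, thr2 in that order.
root op op3, invoked 4: fresh clock plus thr2's own tick → (0, 0, 1)
root op op1, invoked 1: fresh clock plus thr1's own tick → (0, 1, 0)
root op op4, invoked 5: fresh clock plus thr0's own tick → (1, 0, 0)
merge at op5 (invoked 7): VC(op3)=(0, 0, 1), own-thread bump on thr2 → (0, 0, 2)
merge at op2 (invoked 3): VC(op1)=(0, 1, 0), own-thread bump on thr1 → (0, 2, 0)
merge at op6 (invoked 9): VC(op5)=(0, 0, 2), own-thread bump on thr2 → (0, 0, 3)
target: VC(op3) = (0, 0, 1)

(0, 0, 1)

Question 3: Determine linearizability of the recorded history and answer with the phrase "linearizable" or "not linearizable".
already the first 8 events (up to op5's response at time 8) admit no linearization; the first 7 still do
exhaustive check: the 3 completed LIFO stack ops admit one real-time order; illegal
including or dropping the 2 pending operations (op2, op4) in any combination fails
one such order, op1, op3, op5 (pending dropped), breaks at step 3 where op5 pop() → empty is illegal

not linearizable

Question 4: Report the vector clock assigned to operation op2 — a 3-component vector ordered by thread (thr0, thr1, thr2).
op3 (invocation 4): nothing precedes it; thr2's component alone gives (0, 0, 1)
op1 (invocation 1): nothing precedes it; thr1's component alone gives (0, 1, 0)
op4 (invocation 5): nothing precedes it; thr0's component alone gives (1, 0, 0)
op5, invoked 7, takes VC(op3)=(0, 0, 1) under max, adds 1 for thr2 → (0, 0, 2)
op2, invoked 3, takes VC(op1)=(0, 1, 0) under max, adds 1 for thr1 → (0, 2, 0)
op6, invoked 9, takes VC(op5)=(0, 0, 2) under max, adds 1 for thr2 → (0, 0, 3)
target: VC(op2) = (0, 2, 0)

(0, 2, 0)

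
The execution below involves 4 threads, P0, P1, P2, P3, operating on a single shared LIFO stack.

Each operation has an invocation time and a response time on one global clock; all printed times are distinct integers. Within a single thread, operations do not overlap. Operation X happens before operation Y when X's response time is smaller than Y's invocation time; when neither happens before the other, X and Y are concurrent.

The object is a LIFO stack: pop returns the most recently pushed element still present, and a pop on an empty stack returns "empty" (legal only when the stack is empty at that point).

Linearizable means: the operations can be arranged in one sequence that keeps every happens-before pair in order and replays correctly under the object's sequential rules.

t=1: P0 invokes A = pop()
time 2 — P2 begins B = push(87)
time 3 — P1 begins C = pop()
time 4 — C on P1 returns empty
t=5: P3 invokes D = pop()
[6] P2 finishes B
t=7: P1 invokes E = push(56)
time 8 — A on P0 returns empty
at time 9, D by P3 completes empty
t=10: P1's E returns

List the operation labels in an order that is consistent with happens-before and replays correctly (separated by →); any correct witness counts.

A → C → D → B → E

1. A pop() → empty, leaving stack <>
2. C pop() → empty, leaving stack <>
3. D pop() → empty, leaving stack <>
4. B push(87), leaving stack <87>
5. E push(56), leaving stack <87,56>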